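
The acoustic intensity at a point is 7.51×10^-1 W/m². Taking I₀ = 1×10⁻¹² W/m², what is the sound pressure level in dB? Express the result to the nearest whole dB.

Dividing by I₀ shifts the exponent by 12: I/I₀ = 7.51×10^11.
L = 10·(0.8756 + 11) = 118.76 dB.

119 dB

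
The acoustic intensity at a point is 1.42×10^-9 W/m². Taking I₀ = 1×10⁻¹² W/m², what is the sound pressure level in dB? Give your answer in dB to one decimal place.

31.5 dB

L = 10·log₁₀(I/I₀) = 10·log₁₀(1.42×10^-9/10⁻¹²) = 10·log₁₀(1.42×10^3).
L = 10·(0.1523 + 3) = 31.52 dB.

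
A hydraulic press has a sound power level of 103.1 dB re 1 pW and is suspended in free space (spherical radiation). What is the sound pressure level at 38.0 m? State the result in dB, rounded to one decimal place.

Free-field spherical radiation: L_p = L_w − 10·log₁₀(4π·r²), r = 38.0 m.
4π·r² = 1.815e+04 m², 10·log₁₀ of that is 42.588 dB.
L_p = 103.1 − 42.588 = 60.51 dB.

60.5 dB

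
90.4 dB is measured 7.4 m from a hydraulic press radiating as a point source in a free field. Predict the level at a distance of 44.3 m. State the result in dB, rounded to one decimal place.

74.9 dB

For a point source, L₂ = L₁ − 20·log₁₀(r₂/r₁).
L₂ = 90.4 − 20·log₁₀(44.3/7.4) = 90.4 − 15.543 = 74.86 dB.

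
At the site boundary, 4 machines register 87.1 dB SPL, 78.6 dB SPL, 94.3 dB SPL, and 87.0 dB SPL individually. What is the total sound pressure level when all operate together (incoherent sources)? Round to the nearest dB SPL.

96 dB SPL

Incoherent sources combine by intensity addition: L_total = 10·log₁₀(Σ 10^(L_i/10)).
Σ 10^(L/10) = 10^(87.1/10) + 10^(78.6/10) + 10^(94.3/10) + 10^(87.0/10) = 3.778e+09.
L_total = 10·log₁₀(3.778e+09) = 95.77 dB SPL.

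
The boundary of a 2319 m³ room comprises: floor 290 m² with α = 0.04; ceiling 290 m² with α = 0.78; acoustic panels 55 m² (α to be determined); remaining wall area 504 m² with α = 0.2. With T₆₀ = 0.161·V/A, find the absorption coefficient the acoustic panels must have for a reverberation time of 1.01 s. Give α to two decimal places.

From T₆₀ = 0.161·V/A, the target T₆₀ = 1.01 s needs A = 0.161·2319/1.01 = 369.66 m².
Absorption from the other surfaces = 290·0.04 + 290·0.78 + 504·0.2 = 338.60 m², so the acoustic panels must supply 31.06 m² over 55 m².
α = 31.06/55 = 0.565.

0.56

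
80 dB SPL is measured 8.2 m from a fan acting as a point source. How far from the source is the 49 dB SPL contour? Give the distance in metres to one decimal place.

The 31.0 dB drop corresponds to a distance ratio of 10^(31.0/20) for a point source.
r₂ = 8.2·10^((80−49)/20) = 8.2·10^(31.0/20) = 290.95 m.

290.9 m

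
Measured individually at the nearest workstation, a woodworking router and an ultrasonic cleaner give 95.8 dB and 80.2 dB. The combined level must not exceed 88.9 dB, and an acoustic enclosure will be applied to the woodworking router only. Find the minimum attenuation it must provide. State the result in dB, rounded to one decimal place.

7.5 dB

Everything except the woodworking router sums to 10^(80.2/10) = 1.047e+08 in linear terms, 80.20 dB.
The limit corresponds to 10^(88.9/10) = 7.762e+08; subtracting the fixed part leaves 6.715e+08 for the woodworking router, i.e. 88.27 dB.
So the woodworking router must be reduced from 95.8 to 88.27 dB: IL = 7.53 dB.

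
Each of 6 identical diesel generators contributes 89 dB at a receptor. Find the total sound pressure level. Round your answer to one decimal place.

L_total = L₁ + 10·log₁₀ N for N identical incoherent sources.
L_total = 89 + 10·log₁₀(6) = 89 + 7.782 = 96.78 dB.

96.8 dB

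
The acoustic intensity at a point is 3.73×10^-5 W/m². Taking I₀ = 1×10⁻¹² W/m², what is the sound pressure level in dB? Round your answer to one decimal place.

I/I₀ = 3.73×10^-5/10⁻¹² = 3.73×10^7, and L = 10·log₁₀(I/I₀).
L = 10·(0.5717 + 7) = 75.72 dB.

75.7 dB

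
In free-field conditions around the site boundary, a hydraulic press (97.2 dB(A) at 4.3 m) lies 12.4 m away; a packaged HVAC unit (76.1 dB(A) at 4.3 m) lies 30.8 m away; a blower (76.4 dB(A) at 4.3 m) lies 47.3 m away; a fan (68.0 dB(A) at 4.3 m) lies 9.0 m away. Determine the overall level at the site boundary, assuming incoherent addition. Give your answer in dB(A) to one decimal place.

First find each source's level at the receiver (point-source: −20·log₁₀(r/r_ref)), then combine on an intensity basis.
hydraulic press: 97.2 − 20·log₁₀(12.4/4.3) = 97.2 − 9.20 = 88.00 dB(A).
packaged HVAC unit: 76.1 − 20·log₁₀(30.8/4.3) = 76.1 − 17.10 = 59.00 dB(A).
blower: 76.4 − 20·log₁₀(47.3/4.3) = 76.4 − 20.83 = 55.57 dB(A).
fan: 68.0 − 20·log₁₀(9.0/4.3) = 68.0 − 6.42 = 61.58 dB(A).
Σ 10^(L/10) = 6.337e+08 → L_total = 10·log₁₀(6.337e+08) = 88.02 dB(A).

88.0 dB(A)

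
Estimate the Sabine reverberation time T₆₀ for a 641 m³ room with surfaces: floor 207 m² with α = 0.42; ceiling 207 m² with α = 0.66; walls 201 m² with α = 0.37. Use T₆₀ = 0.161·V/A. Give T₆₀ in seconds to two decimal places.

0.35 s

Total absorption A = 207·0.42 + 207·0.66 + 201·0.37 = 297.93 m² sabins.
T₆₀ = 0.161·V/A = 0.161·641/297.93 = 0.346 s.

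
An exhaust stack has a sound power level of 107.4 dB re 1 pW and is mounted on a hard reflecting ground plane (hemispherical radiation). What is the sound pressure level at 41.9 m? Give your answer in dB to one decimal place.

Free-field hemispherical radiation: L_p = L_w − 10·log₁₀(2π·r²), r = 41.9 m.
2π·r² = 1.103e+04 m², 10·log₁₀ of that is 40.426 dB.
L_p = 107.4 − 40.426 = 66.97 dB.

67.0 dB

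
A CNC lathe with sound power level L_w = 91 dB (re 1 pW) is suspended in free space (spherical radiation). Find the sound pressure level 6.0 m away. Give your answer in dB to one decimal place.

64.4 dB

Free-field spherical radiation: L_p = L_w − 10·log₁₀(4π·r²), r = 6.0 m.
4π·r² = 452.4 m², 10·log₁₀ of that is 26.555 dB.
L_p = 91 − 26.555 = 64.44 dB.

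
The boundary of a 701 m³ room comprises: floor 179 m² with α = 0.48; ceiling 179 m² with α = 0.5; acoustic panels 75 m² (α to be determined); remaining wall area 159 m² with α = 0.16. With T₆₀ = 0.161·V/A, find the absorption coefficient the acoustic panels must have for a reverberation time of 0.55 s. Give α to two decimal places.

Required total absorption A = 0.161·701/0.55 = 205.20 m².
Absorption from the other surfaces = 179·0.48 + 179·0.5 + 159·0.16 = 200.86 m², so the acoustic panels must supply 4.34 m² over 75 m².
α = 4.34/75 = 0.058.

0.06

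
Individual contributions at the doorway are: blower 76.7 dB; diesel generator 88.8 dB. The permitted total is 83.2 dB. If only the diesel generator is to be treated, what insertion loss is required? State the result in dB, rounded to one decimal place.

6.7 dB

Everything except the diesel generator sums to 10^(76.7/10) = 4.677e+07 in linear terms, 76.70 dB.
The limit corresponds to 10^(83.2/10) = 2.089e+08; subtracting the fixed part leaves 1.622e+08 for the diesel generator, i.e. 82.10 dB.
So the diesel generator must be reduced from 88.8 to 82.10 dB: IL = 6.70 dB.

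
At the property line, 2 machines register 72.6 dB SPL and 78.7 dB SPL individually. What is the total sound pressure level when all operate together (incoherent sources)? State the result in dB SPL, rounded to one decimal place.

79.7 dB SPL

For uncorrelated sources the intensities add, so convert each level to linear form, sum, and take 10·log₁₀ of the total.
Σ 10^(L/10) = 10^(72.6/10) + 10^(78.7/10) = 9.233e+07.
L_total = 10·log₁₀(9.233e+07) = 79.65 dB SPL.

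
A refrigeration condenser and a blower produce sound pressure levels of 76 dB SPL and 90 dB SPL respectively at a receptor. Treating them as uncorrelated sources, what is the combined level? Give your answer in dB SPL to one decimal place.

Incoherent sources combine by intensity addition: L_total = 10·log₁₀(Σ 10^(L_i/10)).
Σ 10^(L/10) = 10^(76/10) + 10^(90/10) = 1.040e+09.
L_total = 10·log₁₀(1.040e+09) = 90.17 dB SPL.

90.2 dB SPL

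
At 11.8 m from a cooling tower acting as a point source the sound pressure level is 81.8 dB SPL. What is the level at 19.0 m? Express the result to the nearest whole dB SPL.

78 dB SPL

Spherical spreading from a point source gives a 20·log₁₀(r₂/r₁) drop.
L₂ = 81.8 − 20·log₁₀(19.0/11.8) = 81.8 − 4.137 = 77.66 dB SPL.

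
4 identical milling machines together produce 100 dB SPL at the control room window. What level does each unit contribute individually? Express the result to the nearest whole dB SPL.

94 dB SPL

For N identical incoherent sources L_total = L₁ + 10·log₁₀ N, so L₁ = 100 − 10·log₁₀(4) = 100 − 6.021.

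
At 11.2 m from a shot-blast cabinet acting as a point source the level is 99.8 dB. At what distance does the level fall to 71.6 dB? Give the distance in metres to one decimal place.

For a point source L₁ − L₂ = 20·log₁₀(r₂/r₁), so r₂ = r₁·10^((L₁−L₂)/20).
r₂ = 11.2·10^((99.8−71.6)/20) = 11.2·10^(28.2/20) = 287.88 m.

287.9 m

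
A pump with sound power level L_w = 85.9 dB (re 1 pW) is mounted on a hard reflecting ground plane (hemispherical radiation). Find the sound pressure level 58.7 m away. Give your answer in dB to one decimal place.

42.5 dB

L_p = L_w − 10·log₁₀(2π·r²) with r = 58.7 m.
2π·r² = 2.165e+04 m², 10·log₁₀ of that is 43.355 dB.
L_p = 85.9 − 43.355 = 42.55 dB.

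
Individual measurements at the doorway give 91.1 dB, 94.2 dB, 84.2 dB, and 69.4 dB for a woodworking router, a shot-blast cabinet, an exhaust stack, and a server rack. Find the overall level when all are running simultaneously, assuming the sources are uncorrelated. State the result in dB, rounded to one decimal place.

For uncorrelated sources the intensities add, so convert each level to linear form, sum, and take 10·log₁₀ of the total.
Σ 10^(L/10) = 10^(91.1/10) + 10^(94.2/10) + 10^(84.2/10) + 10^(69.4/10) = 4.190e+09.
L_total = 10·log₁₀(4.190e+09) = 96.22 dB.

96.2 dB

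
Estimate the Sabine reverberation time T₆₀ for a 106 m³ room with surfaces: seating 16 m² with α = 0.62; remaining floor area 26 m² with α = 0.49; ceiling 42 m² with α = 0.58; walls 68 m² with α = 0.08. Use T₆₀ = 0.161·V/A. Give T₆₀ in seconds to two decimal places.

Summing Sᵢαᵢ: 16·0.62 + 26·0.49 + 42·0.58 + 68·0.08 = 52.46 m².
T₆₀ = 0.161·V/A = 0.161·106/52.46 = 0.325 s.

0.33 s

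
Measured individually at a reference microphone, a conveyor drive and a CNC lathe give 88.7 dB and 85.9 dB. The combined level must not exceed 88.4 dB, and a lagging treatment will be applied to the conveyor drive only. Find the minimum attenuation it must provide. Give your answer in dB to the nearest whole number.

4 dB

The untreated sources together contribute 10^(85.9/10) = 3.890e+08, i.e. 85.90 dB.
The limit corresponds to 10^(88.4/10) = 6.918e+08; subtracting the fixed part leaves 3.028e+08 for the conveyor drive, i.e. 84.81 dB.
So the conveyor drive must be reduced from 88.7 to 84.81 dB: IL = 3.89 dB.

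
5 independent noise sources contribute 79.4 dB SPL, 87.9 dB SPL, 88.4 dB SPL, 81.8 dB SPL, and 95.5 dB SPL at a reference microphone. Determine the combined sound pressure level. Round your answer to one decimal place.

97.1 dB SPL

For uncorrelated sources the intensities add, so convert each level to linear form, sum, and take 10·log₁₀ of the total.
Σ 10^(L/10) = 10^(79.4/10) + 10^(87.9/10) + 10^(88.4/10) + 10^(81.8/10) + 10^(95.5/10) = 5.095e+09.
L_total = 10·log₁₀(5.095e+09) = 97.07 dB SPL.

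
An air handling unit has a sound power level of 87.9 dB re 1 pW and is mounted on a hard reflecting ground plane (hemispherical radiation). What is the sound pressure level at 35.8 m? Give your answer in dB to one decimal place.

L_p = L_w − 10·log₁₀(2π·r²) with r = 35.8 m.
2π·r² = 8053 m², 10·log₁₀ of that is 39.059 dB.
L_p = 87.9 − 39.059 = 48.84 dB.

48.8 dB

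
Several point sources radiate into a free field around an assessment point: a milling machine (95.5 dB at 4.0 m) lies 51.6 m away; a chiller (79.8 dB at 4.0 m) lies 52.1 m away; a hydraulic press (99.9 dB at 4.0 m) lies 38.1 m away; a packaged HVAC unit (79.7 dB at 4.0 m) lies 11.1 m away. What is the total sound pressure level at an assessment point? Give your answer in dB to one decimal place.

81.5 dB

Propagate each source to the receiver with L = L_ref − 20·log₁₀(r/r_ref), then add intensities.
milling machine: 95.5 − 20·log₁₀(51.6/4.0) = 95.5 − 22.21 = 73.29 dB.
chiller: 79.8 − 20·log₁₀(52.1/4.0) = 79.8 − 22.30 = 57.50 dB.
hydraulic press: 99.9 − 20·log₁₀(38.1/4.0) = 99.9 − 19.58 = 80.32 dB.
packaged HVAC unit: 79.7 − 20·log₁₀(11.1/4.0) = 79.7 − 8.87 = 70.83 dB.
Σ 10^(L/10) = 1.417e+08 → L_total = 10·log₁₀(1.417e+08) = 81.51 dB.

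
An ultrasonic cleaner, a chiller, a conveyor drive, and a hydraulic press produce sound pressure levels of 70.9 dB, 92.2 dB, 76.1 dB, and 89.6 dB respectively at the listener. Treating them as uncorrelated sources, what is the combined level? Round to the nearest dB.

For uncorrelated sources the intensities add, so convert each level to linear form, sum, and take 10·log₁₀ of the total.
Σ 10^(L/10) = 10^(70.9/10) + 10^(92.2/10) + 10^(76.1/10) + 10^(89.6/10) = 2.625e+09.
L_total = 10·log₁₀(2.625e+09) = 94.19 dB.

94 dB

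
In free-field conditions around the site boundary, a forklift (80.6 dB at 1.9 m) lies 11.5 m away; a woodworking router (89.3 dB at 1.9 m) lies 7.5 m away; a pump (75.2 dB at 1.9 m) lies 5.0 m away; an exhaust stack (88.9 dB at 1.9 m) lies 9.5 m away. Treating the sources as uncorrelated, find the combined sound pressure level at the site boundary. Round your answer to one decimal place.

79.7 dB

Apply inverse-square spreading to bring every level to the receiver, then sum 10^(L/10).
forklift: 80.6 − 20·log₁₀(11.5/1.9) = 80.6 − 15.64 = 64.96 dB.
woodworking router: 89.3 − 20·log₁₀(7.5/1.9) = 89.3 − 11.93 = 77.37 dB.
pump: 75.2 − 20·log₁₀(5.0/1.9) = 75.2 − 8.40 = 66.80 dB.
exhaust stack: 88.9 − 20·log₁₀(9.5/1.9) = 88.9 − 13.98 = 74.92 dB.
Σ 10^(L/10) = 9.359e+07 → L_total = 10·log₁₀(9.359e+07) = 79.71 dB.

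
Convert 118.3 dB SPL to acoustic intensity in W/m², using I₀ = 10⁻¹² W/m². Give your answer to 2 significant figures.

0.68 W/m²

I = I₀·10^(L/10) = 10⁻¹² × 10^(118.3/10) = 10^(-0.170).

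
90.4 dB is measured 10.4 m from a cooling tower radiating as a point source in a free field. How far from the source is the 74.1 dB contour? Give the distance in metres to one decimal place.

Point-source spreading drops the level by 20·log₁₀(r₂/r₁); inverting, r₂/r₁ = 10^(ΔL/20).
r₂ = 10.4·10^((90.4−74.1)/20) = 10.4·10^(16.3/20) = 67.93 m.

67.9 m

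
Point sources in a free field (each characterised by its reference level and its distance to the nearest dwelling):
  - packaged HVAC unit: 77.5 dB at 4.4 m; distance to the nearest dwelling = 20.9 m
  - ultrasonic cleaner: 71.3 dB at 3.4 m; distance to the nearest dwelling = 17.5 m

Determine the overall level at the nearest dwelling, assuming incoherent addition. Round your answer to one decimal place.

64.8 dB

Apply inverse-square spreading to bring every level to the receiver, then sum 10^(L/10).
packaged HVAC unit: 77.5 − 20·log₁₀(20.9/4.4) = 77.5 − 13.53 = 63.97 dB.
ultrasonic cleaner: 71.3 − 20·log₁₀(17.5/3.4) = 71.3 − 14.23 = 57.07 dB.
Σ 10^(L/10) = 3.002e+06 → L_total = 10·log₁₀(3.002e+06) = 64.77 dB.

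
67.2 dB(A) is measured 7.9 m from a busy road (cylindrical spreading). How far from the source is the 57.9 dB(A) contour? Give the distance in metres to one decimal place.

Line-source spreading drops the level by 10·log₁₀(r₂/r₁); inverting, r₂/r₁ = 10^(ΔL/10).
r₂ = 7.9·10^((67.2−57.9)/10) = 7.9·10^(9.3/10) = 67.24 m.

67.2 m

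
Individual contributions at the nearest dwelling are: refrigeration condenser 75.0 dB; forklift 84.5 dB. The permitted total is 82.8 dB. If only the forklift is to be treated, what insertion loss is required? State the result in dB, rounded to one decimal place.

2.5 dB

Fixed contribution from the other source: Σ 10^(L/10) = 10^(75.0/10) = 3.162e+07 (75.00 dB).
The limit corresponds to 10^(82.8/10) = 1.905e+08; subtracting the fixed part leaves 1.589e+08 for the forklift, i.e. 82.01 dB.
Required insertion loss = 84.5 − 82.01 = 2.49 dB.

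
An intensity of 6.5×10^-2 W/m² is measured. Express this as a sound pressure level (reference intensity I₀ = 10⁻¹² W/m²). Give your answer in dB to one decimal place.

108.1 dB

I/I₀ = 6.5×10^-2/10⁻¹² = 6.5×10^10, and L = 10·log₁₀(I/I₀).
L = 10·(0.8129 + 10) = 108.13 dB.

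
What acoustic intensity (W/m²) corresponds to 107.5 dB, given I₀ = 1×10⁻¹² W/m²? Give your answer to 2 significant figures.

I = I₀·10^(L/10) = 10⁻¹² × 10^(107.5/10) = 10^(-1.250).

0.056 W/m²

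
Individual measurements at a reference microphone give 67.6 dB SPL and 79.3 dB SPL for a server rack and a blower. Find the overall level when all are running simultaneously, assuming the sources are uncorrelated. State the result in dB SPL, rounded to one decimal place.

79.6 dB SPL

Incoherent sources combine by intensity addition: L_total = 10·log₁₀(Σ 10^(L_i/10)).
Σ 10^(L/10) = 10^(67.6/10) + 10^(79.3/10) = 9.087e+07.
L_total = 10·log₁₀(9.087e+07) = 79.58 dB SPL.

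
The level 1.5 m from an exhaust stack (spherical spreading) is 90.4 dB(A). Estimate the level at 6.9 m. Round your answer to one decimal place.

Spherical spreading from a point source gives a 20·log₁₀(r₂/r₁) drop.
L₂ = 90.4 − 20·log₁₀(6.9/1.5) = 90.4 − 13.255 = 77.14 dB(A).

77.1 dB(A)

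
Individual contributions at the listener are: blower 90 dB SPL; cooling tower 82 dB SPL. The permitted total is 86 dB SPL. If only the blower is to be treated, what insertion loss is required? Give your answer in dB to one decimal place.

6.2 dB

Everything except the blower sums to 10^(82/10) = 1.585e+08 in linear terms, 82.00 dB SPL.
To meet 86 dB SPL overall, the treated blower may contribute at most 10^(86/10) − 1.585e+08 = 2.396e+08, i.e. 83.80 dB SPL.
Required insertion loss = 90 − 83.80 = 6.20 dB.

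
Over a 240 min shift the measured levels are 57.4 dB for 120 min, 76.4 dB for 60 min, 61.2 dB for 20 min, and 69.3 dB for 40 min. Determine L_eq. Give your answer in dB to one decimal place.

71.0 dB

L_eq = 10·log₁₀[(1/T)·Σ tᵢ·10^(Lᵢ/10)] with T = 240 min.
Σ tᵢ·10^(Lᵢ/10) = 120·10^(57.4/10) + 60·10^(76.4/10) + 20·10^(61.2/10) + 40·10^(69.3/10) = 3.052e+09.
L_eq = 10·log₁₀(3.052e+09/240) = 71.04 dB.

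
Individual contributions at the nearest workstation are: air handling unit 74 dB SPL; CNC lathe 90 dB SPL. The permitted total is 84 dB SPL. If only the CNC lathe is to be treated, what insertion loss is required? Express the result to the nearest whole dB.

6 dB

The untreated sources together contribute 10^(74/10) = 2.512e+07, i.e. 74.00 dB SPL.
The limit corresponds to 10^(84/10) = 2.512e+08; subtracting the fixed part leaves 2.261e+08 for the CNC lathe, i.e. 83.54 dB SPL.
So the CNC lathe must be reduced from 90 to 83.54 dB SPL: IL = 6.46 dB.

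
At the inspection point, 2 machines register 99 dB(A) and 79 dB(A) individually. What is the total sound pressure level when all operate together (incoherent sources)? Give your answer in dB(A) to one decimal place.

Incoherent sources combine by intensity addition: L_total = 10·log₁₀(Σ 10^(L_i/10)).
Σ 10^(L/10) = 10^(99/10) + 10^(79/10) = 8.023e+09.
L_total = 10·log₁₀(8.023e+09) = 99.04 dB(A).

99.0 dB(A)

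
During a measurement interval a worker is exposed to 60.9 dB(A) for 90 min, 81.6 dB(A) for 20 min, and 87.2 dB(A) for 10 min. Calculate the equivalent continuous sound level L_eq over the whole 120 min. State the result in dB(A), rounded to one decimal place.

Weight each interval's intensity by its duration and average over T = 120 min:
Σ tᵢ·10^(Lᵢ/10) = 90·10^(60.9/10) + 20·10^(81.6/10) + 10·10^(87.2/10) = 8.250e+09.
L_eq = 10·log₁₀(8.250e+09/120) = 78.37 dB(A).

78.4 dB(A)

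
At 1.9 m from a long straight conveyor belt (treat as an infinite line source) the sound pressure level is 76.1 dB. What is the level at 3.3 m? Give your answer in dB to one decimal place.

73.7 dB

Cylindrical spreading from a line source gives a 10·log₁₀(r₂/r₁) drop.
L₂ = 76.1 − 10·log₁₀(3.3/1.9) = 76.1 − 2.398 = 73.70 dB.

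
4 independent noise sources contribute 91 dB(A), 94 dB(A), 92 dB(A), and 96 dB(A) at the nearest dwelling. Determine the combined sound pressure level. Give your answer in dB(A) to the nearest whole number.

100 dB(A)

For uncorrelated sources the intensities add, so convert each level to linear form, sum, and take 10·log₁₀ of the total.
Σ 10^(L/10) = 10^(91/10) + 10^(94/10) + 10^(92/10) + 10^(96/10) = 9.337e+09.
L_total = 10·log₁₀(9.337e+09) = 99.70 dB(A).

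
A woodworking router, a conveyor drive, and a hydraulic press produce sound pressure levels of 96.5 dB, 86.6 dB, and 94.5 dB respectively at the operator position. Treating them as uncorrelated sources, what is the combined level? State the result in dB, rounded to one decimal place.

Incoherent sources combine by intensity addition: L_total = 10·log₁₀(Σ 10^(L_i/10)).
Σ 10^(L/10) = 10^(96.5/10) + 10^(86.6/10) + 10^(94.5/10) = 7.742e+09.
L_total = 10·log₁₀(7.742e+09) = 98.89 dB.

98.9 dB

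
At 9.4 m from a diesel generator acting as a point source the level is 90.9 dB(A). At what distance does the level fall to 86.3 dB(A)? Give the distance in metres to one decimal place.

The 4.6 dB drop corresponds to a distance ratio of 10^(4.6/20) for a point source.
r₂ = 9.4·10^((90.9−86.3)/20) = 9.4·10^(4.6/20) = 15.96 m.

16.0 m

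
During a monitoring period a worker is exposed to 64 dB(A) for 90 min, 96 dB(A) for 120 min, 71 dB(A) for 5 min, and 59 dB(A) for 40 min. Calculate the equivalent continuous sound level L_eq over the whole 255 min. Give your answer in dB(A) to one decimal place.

92.7 dB(A)

Weight each interval's intensity by its duration and average over T = 255 min:
Σ tᵢ·10^(Lᵢ/10) = 90·10^(64/10) + 120·10^(96/10) + 5·10^(71/10) + 40·10^(59/10) = 4.780e+11.
L_eq = 10·log₁₀(4.780e+11/255) = 92.73 dB(A).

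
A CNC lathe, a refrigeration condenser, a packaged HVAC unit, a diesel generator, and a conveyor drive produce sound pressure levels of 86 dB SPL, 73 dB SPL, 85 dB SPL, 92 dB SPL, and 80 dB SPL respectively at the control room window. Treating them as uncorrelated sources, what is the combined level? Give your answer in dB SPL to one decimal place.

93.8 dB SPL

For uncorrelated sources the intensities add, so convert each level to linear form, sum, and take 10·log₁₀ of the total.
Σ 10^(L/10) = 10^(86/10) + 10^(73/10) + 10^(85/10) + 10^(92/10) + 10^(80/10) = 2.419e+09.
L_total = 10·log₁₀(2.419e+09) = 93.84 dB SPL.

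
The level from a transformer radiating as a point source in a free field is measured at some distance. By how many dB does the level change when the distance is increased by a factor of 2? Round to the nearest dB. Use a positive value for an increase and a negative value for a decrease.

With spherical spreading the level changes by −20·log₁₀(r₂/r₁).
ΔL = −20·log₁₀(2) = -6.02 dB.

-6 dB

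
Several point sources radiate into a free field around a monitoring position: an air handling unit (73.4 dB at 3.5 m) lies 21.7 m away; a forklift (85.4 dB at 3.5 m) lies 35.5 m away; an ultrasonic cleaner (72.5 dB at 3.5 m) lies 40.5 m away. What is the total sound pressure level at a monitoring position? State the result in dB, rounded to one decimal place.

66.1 dB

Apply inverse-square spreading to bring every level to the receiver, then sum 10^(L/10).
air handling unit: 73.4 − 20·log₁₀(21.7/3.5) = 73.4 − 15.85 = 57.55 dB.
forklift: 85.4 − 20·log₁₀(35.5/3.5) = 85.4 − 20.12 = 65.28 dB.
ultrasonic cleaner: 72.5 − 20·log₁₀(40.5/3.5) = 72.5 − 21.27 = 51.23 dB.
Σ 10^(L/10) = 4.072e+06 → L_total = 10·log₁₀(4.072e+06) = 66.10 dB.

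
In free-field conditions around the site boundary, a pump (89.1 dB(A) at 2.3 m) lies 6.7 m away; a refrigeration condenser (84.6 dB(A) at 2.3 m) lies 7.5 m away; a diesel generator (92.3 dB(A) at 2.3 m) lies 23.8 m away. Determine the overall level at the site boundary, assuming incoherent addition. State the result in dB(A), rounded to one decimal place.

81.4 dB(A)

Apply inverse-square spreading to bring every level to the receiver, then sum 10^(L/10).
pump: 89.1 − 20·log₁₀(6.7/2.3) = 89.1 − 9.29 = 79.81 dB(A).
refrigeration condenser: 84.6 − 20·log₁₀(7.5/2.3) = 84.6 − 10.27 = 74.33 dB(A).
diesel generator: 92.3 − 20·log₁₀(23.8/2.3) = 92.3 − 20.30 = 72.00 dB(A).
Σ 10^(L/10) = 1.388e+08 → L_total = 10·log₁₀(1.388e+08) = 81.42 dB(A).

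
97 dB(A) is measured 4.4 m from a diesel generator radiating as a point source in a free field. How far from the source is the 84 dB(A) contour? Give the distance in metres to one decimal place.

Point-source spreading drops the level by 20·log₁₀(r₂/r₁); inverting, r₂/r₁ = 10^(ΔL/20).
r₂ = 4.4·10^((97−84)/20) = 4.4·10^(13.0/20) = 19.65 m.

19.7 m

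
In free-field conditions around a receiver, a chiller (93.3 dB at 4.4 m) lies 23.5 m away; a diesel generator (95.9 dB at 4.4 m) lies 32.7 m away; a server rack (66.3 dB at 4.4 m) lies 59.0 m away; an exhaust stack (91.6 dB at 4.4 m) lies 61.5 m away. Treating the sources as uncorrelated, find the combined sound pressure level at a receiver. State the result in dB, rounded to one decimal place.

81.8 dB

First find each source's level at the receiver (point-source: −20·log₁₀(r/r_ref)), then combine on an intensity basis.
chiller: 93.3 − 20·log₁₀(23.5/4.4) = 93.3 − 14.55 = 78.75 dB.
diesel generator: 95.9 − 20·log₁₀(32.7/4.4) = 95.9 − 17.42 = 78.48 dB.
server rack: 66.3 − 20·log₁₀(59.0/4.4) = 66.3 − 22.55 = 43.75 dB.
exhaust stack: 91.6 − 20·log₁₀(61.5/4.4) = 91.6 − 22.91 = 68.69 dB.
Σ 10^(L/10) = 1.528e+08 → L_total = 10·log₁₀(1.528e+08) = 81.84 dB.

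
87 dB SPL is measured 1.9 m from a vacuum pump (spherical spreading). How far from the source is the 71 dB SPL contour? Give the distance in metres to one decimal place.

12.0 m

Point-source spreading drops the level by 20·log₁₀(r₂/r₁); inverting, r₂/r₁ = 10^(ΔL/20).
r₂ = 1.9·10^((87−71)/20) = 1.9·10^(16.0/20) = 11.99 m.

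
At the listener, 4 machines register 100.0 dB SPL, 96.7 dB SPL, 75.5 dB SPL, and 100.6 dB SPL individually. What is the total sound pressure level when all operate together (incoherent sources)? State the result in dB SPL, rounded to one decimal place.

Incoherent sources combine by intensity addition: L_total = 10·log₁₀(Σ 10^(L_i/10)).
Σ 10^(L/10) = 10^(100.0/10) + 10^(96.7/10) + 10^(75.5/10) + 10^(100.6/10) = 2.619e+10.
L_total = 10·log₁₀(2.619e+10) = 104.18 dB SPL.

104.2 dB SPL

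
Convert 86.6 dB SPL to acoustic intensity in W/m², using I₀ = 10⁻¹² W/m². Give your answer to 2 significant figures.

I = I₀·10^(L/10) = 10⁻¹² × 10^(86.6/10) = 10^(-3.340).

0.00046 W/m²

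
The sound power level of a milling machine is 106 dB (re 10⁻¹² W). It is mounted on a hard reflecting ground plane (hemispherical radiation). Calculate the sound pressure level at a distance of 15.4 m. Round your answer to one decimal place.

L_p = L_w − 10·log₁₀(2π·r²) with r = 15.4 m.
2π·r² = 1490 m², 10·log₁₀ of that is 31.732 dB.
L_p = 106 − 31.732 = 74.27 dB.

74.3 dB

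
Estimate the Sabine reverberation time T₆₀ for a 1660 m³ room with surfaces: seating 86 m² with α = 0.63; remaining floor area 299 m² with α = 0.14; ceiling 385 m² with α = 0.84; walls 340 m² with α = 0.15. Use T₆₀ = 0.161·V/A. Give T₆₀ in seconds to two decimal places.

0.57 s

Total absorption A = 86·0.63 + 299·0.14 + 385·0.84 + 340·0.15 = 470.44 m² sabins.
T₆₀ = 0.161·V/A = 0.161·1660/470.44 = 0.568 s.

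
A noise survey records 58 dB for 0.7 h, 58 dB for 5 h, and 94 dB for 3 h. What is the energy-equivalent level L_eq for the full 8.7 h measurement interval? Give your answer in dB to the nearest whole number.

The energy average is taken in the linear domain: L_eq = 10·log₁₀[(Σ tᵢ·10^(Lᵢ/10))/T], T = 8.7 h.
Σ tᵢ·10^(Lᵢ/10) = 0.7·10^(58/10) + 5·10^(58/10) + 3·10^(94/10) = 7.539e+09.
L_eq = 10·log₁₀(7.539e+09/8.7) = 89.38 dB.

89 dB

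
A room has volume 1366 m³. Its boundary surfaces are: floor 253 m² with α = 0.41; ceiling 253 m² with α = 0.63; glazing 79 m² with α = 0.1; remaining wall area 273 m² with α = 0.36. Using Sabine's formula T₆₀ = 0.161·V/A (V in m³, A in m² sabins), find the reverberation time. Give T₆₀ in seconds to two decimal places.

A = Σ Sᵢαᵢ = 253·0.41 + 253·0.63 + 79·0.1 + 273·0.36 = 369.30 m².
T₆₀ = 0.161 × 1366 / 369.30 = 0.596 s.

0.60 s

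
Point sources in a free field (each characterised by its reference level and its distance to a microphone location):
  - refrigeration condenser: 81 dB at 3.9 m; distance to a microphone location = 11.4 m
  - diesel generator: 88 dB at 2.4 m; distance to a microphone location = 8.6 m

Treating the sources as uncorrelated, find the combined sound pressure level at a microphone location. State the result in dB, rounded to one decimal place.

Propagate each source to the receiver with L = L_ref − 20·log₁₀(r/r_ref), then add intensities.
refrigeration condenser: 81 − 20·log₁₀(11.4/3.9) = 81 − 9.32 = 71.68 dB.
diesel generator: 88 − 20·log₁₀(8.6/2.4) = 88 − 11.09 = 76.91 dB.
Σ 10^(L/10) = 6.387e+07 → L_total = 10·log₁₀(6.387e+07) = 78.05 dB.

78.1 dB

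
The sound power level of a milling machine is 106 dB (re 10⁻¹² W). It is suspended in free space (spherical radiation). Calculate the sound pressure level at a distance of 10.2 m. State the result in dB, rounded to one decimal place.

74.8 dB

Free-field spherical radiation: L_p = L_w − 10·log₁₀(4π·r²), r = 10.2 m.
4π·r² = 1307 m², 10·log₁₀ of that is 31.164 dB.
L_p = 106 − 31.164 = 74.84 dB.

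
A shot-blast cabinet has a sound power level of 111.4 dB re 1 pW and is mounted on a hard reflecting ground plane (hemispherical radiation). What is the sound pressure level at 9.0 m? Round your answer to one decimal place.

The power spreads over a hemisphere of area 2π·r², so L_p = L_w − 10·log₁₀(2π·r²).
2π·r² = 508.9 m², 10·log₁₀ of that is 27.067 dB.
L_p = 111.4 − 27.067 = 84.33 dB.

84.3 dB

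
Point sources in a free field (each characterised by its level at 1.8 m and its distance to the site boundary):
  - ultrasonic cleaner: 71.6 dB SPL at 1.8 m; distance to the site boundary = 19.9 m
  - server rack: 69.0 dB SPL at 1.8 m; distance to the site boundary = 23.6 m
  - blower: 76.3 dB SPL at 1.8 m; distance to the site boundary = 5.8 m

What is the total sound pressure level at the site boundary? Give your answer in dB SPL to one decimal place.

Apply inverse-square spreading to bring every level to the receiver, then sum 10^(L/10).
ultrasonic cleaner: 71.6 − 20·log₁₀(19.9/1.8) = 71.6 − 20.87 = 50.73 dB SPL.
server rack: 69.0 − 20·log₁₀(23.6/1.8) = 69.0 − 22.35 = 46.65 dB SPL.
blower: 76.3 − 20·log₁₀(5.8/1.8) = 76.3 − 10.16 = 66.14 dB SPL.
Σ 10^(L/10) = 4.273e+06 → L_total = 10·log₁₀(4.273e+06) = 66.31 dB SPL.

66.3 dB SPL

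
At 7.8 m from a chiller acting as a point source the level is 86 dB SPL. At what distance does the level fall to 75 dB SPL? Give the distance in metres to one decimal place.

Point-source spreading drops the level by 20·log₁₀(r₂/r₁); inverting, r₂/r₁ = 10^(ΔL/20).
r₂ = 7.8·10^((86−75)/20) = 7.8·10^(11.0/20) = 27.68 m.

27.7 m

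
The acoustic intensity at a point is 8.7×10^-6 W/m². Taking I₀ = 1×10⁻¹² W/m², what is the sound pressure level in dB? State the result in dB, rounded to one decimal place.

L = 10·log₁₀(I/I₀) = 10·log₁₀(8.7×10^-6/10⁻¹²) = 10·log₁₀(8.7×10^6).
L = 10·(0.9395 + 6) = 69.40 dB.

69.4 dB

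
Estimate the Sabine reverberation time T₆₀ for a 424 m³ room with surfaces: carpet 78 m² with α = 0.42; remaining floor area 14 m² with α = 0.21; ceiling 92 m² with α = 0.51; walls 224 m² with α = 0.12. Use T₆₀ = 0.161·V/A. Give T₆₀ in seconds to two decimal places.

Total absorption A = 78·0.42 + 14·0.21 + 92·0.51 + 224·0.12 = 109.50 m² sabins.
T₆₀ = 0.161 × 424 / 109.50 = 0.623 s.

0.62 s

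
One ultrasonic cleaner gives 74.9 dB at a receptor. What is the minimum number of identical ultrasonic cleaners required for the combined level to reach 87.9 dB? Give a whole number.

Need L₁ + 10·log₁₀ N ≥ 87.9, i.e. log₁₀ N ≥ 1.30.
N ≥ 10^(13.0/10) = 19.953, so N = 20.

20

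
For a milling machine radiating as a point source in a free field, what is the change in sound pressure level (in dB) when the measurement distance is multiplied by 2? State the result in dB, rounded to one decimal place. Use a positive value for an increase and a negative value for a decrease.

-6.0 dB

A point source loses 6 dB per doubling of distance; generally ΔL = −20·log₁₀(r₂/r₁).
ΔL = −20·log₁₀(2) = -6.02 dB.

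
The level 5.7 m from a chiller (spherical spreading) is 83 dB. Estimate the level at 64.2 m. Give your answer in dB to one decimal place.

62.0 dB

Spherical spreading from a point source gives a 20·log₁₀(r₂/r₁) drop.
L₂ = 83 − 20·log₁₀(64.2/5.7) = 83 − 21.033 = 61.97 dB.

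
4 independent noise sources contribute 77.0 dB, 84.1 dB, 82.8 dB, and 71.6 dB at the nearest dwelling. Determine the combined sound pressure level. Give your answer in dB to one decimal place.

87.1 dB

Incoherent sources combine by intensity addition: L_total = 10·log₁₀(Σ 10^(L_i/10)).
Σ 10^(L/10) = 10^(77.0/10) + 10^(84.1/10) + 10^(82.8/10) + 10^(71.6/10) = 5.122e+08.
L_total = 10·log₁₀(5.122e+08) = 87.09 dB.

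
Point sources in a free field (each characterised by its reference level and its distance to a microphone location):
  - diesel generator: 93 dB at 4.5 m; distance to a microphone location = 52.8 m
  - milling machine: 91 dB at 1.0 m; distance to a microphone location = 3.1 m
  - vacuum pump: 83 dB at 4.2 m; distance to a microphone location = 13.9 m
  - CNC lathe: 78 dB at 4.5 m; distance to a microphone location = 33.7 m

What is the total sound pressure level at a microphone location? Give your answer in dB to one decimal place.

82.2 dB

Propagate each source to the receiver with L = L_ref − 20·log₁₀(r/r_ref), then add intensities.
diesel generator: 93 − 20·log₁₀(52.8/4.5) = 93 − 21.39 = 71.61 dB.
milling machine: 91 − 20·log₁₀(3.1/1.0) = 91 − 9.83 = 81.17 dB.
vacuum pump: 83 − 20·log₁₀(13.9/4.2) = 83 − 10.40 = 72.60 dB.
CNC lathe: 78 − 20·log₁₀(33.7/4.5) = 78 − 17.49 = 60.51 dB.
Σ 10^(L/10) = 1.648e+08 → L_total = 10·log₁₀(1.648e+08) = 82.17 dB.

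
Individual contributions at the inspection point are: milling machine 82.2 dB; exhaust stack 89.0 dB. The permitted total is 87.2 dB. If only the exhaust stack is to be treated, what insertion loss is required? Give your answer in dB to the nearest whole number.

3 dB

The untreated sources together contribute 10^(82.2/10) = 1.660e+08, i.e. 82.20 dB.
To meet 87.2 dB overall, the treated exhaust stack may contribute at most 10^(87.2/10) − 1.660e+08 = 3.588e+08, i.e. 85.55 dB.
So the exhaust stack must be reduced from 89.0 to 85.55 dB: IL = 3.45 dB.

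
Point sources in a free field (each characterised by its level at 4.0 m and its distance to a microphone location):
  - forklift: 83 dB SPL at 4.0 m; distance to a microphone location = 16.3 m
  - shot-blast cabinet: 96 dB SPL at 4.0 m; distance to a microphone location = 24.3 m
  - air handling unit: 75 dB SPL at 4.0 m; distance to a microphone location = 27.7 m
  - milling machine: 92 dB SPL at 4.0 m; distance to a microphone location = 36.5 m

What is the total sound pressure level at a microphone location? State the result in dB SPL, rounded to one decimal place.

First find each source's level at the receiver (point-source: −20·log₁₀(r/r_ref)), then combine on an intensity basis.
forklift: 83 − 20·log₁₀(16.3/4.0) = 83 − 12.20 = 70.80 dB SPL.
shot-blast cabinet: 96 − 20·log₁₀(24.3/4.0) = 96 − 15.67 = 80.33 dB SPL.
air handling unit: 75 − 20·log₁₀(27.7/4.0) = 75 − 16.81 = 58.19 dB SPL.
milling machine: 92 − 20·log₁₀(36.5/4.0) = 92 − 19.20 = 72.80 dB SPL.
Σ 10^(L/10) = 1.396e+08 → L_total = 10·log₁₀(1.396e+08) = 81.45 dB SPL.

81.4 dB SPL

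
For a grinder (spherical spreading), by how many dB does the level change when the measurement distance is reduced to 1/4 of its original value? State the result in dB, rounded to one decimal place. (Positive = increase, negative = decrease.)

+12.0 dB

With spherical spreading the level changes by −20·log₁₀(r₂/r₁).
ΔL = −20·log₁₀(0.25) = +12.04 dB.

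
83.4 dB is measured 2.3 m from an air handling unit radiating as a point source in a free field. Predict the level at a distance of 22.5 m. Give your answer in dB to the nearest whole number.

Spherical spreading from a point source gives a 20·log₁₀(r₂/r₁) drop.
L₂ = 83.4 − 20·log₁₀(22.5/2.3) = 83.4 − 19.809 = 63.59 dB.

64 dB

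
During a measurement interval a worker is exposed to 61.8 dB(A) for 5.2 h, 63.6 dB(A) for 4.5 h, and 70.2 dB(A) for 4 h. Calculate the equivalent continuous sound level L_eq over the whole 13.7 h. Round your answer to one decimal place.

Weight each interval's intensity by its duration and average over T = 13.7 h:
Σ tᵢ·10^(Lᵢ/10) = 5.2·10^(61.8/10) + 4.5·10^(63.6/10) + 4·10^(70.2/10) = 6.006e+07.
L_eq = 10·log₁₀(6.006e+07/13.7) = 66.42 dB(A).

66.4 dB(A)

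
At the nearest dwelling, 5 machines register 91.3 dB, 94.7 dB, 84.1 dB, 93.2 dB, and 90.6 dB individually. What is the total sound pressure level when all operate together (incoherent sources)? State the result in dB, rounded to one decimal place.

Incoherent sources combine by intensity addition: L_total = 10·log₁₀(Σ 10^(L_i/10)).
Σ 10^(L/10) = 10^(91.3/10) + 10^(94.7/10) + 10^(84.1/10) + 10^(93.2/10) + 10^(90.6/10) = 7.795e+09.
L_total = 10·log₁₀(7.795e+09) = 98.92 dB.

98.9 dB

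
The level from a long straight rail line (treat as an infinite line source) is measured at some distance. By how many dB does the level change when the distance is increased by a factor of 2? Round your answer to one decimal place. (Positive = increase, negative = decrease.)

With cylindrical spreading the level changes by −10·log₁₀(r₂/r₁).
ΔL = −10·log₁₀(2) = -3.01 dB.

-3.0 dB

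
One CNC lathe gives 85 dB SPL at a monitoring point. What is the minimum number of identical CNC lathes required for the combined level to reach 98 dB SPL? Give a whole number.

20

The shortfall is 98 − 85 = 13.0 dB, and N units add 10·log₁₀ N, so need 10·log₁₀ N ≥ 13.0.
N ≥ 10^(13.0/10) = 19.953, so N = 20.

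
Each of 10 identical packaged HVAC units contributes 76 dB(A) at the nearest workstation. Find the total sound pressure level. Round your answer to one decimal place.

L_total = L₁ + 10·log₁₀ N for N identical incoherent sources.
L_total = 76 + 10·log₁₀(10) = 76 + 10.000 = 86.00 dB(A).

86.0 dB(A)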